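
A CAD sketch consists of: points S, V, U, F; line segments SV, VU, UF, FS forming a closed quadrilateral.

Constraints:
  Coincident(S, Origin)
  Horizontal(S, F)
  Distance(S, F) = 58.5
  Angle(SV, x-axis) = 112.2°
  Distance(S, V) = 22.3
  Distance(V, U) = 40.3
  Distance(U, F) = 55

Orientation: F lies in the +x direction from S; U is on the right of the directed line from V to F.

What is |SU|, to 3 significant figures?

18.0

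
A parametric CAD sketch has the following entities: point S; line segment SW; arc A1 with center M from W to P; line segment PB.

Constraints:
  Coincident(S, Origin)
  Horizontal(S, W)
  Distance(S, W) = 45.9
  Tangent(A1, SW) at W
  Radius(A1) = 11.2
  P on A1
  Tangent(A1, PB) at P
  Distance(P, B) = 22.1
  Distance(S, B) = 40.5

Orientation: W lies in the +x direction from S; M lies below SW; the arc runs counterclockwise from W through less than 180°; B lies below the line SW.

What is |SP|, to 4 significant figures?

36.08

S is at the origin; S and W share the same y with |SW| = 45.9 and W on the +x side, so W = (45.90, 0.000). A1 meets SW tangentially, so MW is at right angles to SW, so M = W + (0, -11.2) = (45.90, -11.20). Since MP ⟂ PB (tangency), |MB| = √(11.2² + 22.1²) = 24.78 regardless of where P sits on A1. So B lies on both circle(S, 40.5) and circle(M, 24.78); the below-SW intersection is B = (28.47, -28.81). P is the foot of the tangent from B: P = (35.24, -7.769).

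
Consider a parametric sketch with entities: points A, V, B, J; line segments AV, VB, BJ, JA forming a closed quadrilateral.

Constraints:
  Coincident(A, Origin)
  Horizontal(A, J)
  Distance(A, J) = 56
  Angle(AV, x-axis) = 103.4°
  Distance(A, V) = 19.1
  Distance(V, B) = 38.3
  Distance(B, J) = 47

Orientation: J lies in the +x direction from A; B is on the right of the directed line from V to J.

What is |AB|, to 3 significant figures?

20.0

A is at the origin; A and J share the same y with |AJ| = 56.0 and J in +x, so J = (56.0, 0). AV runs at 103.4° with |AV| = 19.1, so V = (-4.43, 18.6). B is determined by |VB| = 38.3 and |BJ| = 47.0 together: it lies at the intersection of circle(V, 38.3) and circle(J, 47.0). With |VJ| = 63.2, the foot of the radical line on VJ is 25.7 from V and the perpendicular offset is √(38.3² − 25.7²) = 28.4. Taking the right-of-VJ solution: B = (11.8, -16.1).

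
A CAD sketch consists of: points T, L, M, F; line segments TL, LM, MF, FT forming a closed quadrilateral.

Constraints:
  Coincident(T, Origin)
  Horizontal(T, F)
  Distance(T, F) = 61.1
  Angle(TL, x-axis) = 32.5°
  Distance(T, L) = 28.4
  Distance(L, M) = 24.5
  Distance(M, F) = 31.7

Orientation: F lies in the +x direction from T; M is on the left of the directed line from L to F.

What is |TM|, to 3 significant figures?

52.9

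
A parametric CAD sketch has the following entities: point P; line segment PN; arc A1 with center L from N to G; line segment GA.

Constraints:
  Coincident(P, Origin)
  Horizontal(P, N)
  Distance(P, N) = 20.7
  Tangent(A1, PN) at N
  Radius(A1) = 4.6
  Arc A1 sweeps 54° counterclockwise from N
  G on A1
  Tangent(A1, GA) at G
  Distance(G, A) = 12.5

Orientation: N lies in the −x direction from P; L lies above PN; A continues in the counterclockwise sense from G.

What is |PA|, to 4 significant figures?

15.39

P is at the origin; PN is horizontal with |PN| = 20.7 and N on the −x side, so N = (-20.70, 0.000). Since A1 is tangent to PN there, LN ⟂ PN, so L = N + (0, 4.6) = (-20.70, 4.600). On A1, N sits at bearing -90° from L; a 54° counterclockwise sweep puts G at bearing -36°, so G = L + 4.6·(cos -36°, sin -36°) = (-16.98, 1.896). A1 meets GA tangentially, so LG is at right angles to GA, so GA runs along (−sin -36°, cos -36°); with |GA| = 12.5, A = (-9.631, 12.01). Then |PA| = |A − P| = 15.39.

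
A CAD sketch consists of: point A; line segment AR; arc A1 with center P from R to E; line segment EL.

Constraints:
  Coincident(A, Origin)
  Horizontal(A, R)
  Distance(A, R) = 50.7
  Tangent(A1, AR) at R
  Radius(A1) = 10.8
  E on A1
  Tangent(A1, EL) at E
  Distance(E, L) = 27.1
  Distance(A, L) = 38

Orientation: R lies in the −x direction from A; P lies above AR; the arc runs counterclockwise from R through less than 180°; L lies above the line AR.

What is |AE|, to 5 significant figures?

42.027

Checks: |PE| = 10.80 ✓; ∠(PE, EL) = 90.00° ✓; |EL| = 27.10 ✓; |AL| = 38.00 ✓.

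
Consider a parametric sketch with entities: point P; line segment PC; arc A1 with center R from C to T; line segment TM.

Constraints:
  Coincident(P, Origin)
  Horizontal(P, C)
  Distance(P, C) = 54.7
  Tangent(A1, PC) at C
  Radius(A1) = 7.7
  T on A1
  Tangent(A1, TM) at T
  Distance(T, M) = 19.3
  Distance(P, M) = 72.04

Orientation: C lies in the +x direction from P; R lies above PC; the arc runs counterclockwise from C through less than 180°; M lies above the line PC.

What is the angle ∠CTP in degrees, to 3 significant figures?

31.0°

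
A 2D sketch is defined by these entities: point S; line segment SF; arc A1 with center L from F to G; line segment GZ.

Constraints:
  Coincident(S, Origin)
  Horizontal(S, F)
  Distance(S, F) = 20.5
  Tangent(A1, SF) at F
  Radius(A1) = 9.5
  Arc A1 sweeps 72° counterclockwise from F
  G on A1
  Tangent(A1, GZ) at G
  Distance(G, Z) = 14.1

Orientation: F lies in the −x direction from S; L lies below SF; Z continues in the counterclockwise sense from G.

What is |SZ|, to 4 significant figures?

39.34

S is at the origin; S and F share the same y with |SF| = 20.5 and F on the −x side, so F = (-20.50, 0.000). Tangency of A1 to SF means the radius LF is perpendicular to SF, so L = F + (0, -9.5) = (-20.50, -9.500). On A1, F sits at bearing 90° from L; a 72° counterclockwise sweep puts G at bearing 162°, so G = L + 9.5·(cos 162°, sin 162°) = (-29.54, -6.564). A1 meets GZ tangentially, so LG is at right angles to GZ, so GZ runs along (−sin 162°, cos 162°); with |GZ| = 14.1, Z = (-33.89, -19.97). Then |SZ| = |Z − S| = 39.34.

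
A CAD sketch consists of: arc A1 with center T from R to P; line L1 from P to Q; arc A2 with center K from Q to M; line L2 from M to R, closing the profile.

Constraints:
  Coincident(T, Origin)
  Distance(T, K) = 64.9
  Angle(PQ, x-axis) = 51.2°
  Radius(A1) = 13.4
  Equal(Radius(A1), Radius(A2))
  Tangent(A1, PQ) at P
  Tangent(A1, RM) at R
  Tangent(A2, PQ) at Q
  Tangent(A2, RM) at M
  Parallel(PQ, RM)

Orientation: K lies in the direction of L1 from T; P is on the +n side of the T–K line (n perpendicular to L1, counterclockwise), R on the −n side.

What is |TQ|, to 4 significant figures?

66.27

Tangency of A1 to both parallel lines with radius 13.4 puts P and R at T ± 13.4·n: P = (-10.44, 8.396), R = (10.44, -8.396). Equal radii place Q and M the same way about K: Q = K + 13.4·n = (30.22, 58.98), M = K − 13.4·n = (51.11, 42.18). Then |TQ| = |Q − T| = 66.27.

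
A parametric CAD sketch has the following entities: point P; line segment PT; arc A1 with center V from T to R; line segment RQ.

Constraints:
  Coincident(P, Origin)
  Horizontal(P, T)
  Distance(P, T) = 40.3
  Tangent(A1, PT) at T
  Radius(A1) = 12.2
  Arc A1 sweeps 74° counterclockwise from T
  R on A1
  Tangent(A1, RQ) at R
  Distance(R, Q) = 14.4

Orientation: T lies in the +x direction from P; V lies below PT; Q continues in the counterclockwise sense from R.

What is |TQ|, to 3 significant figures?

27.6

P is at the origin; P and T share the same y with |PT| = 40.3 and T on the +x side, so T = (40.3, 0.00). The tangent condition forces VT to be normal to PT, so V = T + (0, -12.2) = (40.3, -12.2). On A1, T sits at bearing 90° from V; a 74° counterclockwise sweep puts R at bearing 164°, so R = V + 12.2·(cos 164°, sin 164°) = (28.6, -8.84). Tangency of A1 to RQ means the radius VR is perpendicular to RQ, so RQ runs along (−sin 164°, cos 164°); with |RQ| = 14.4, Q = (24.6, -22.7). Then |TQ| = |Q − T| = 27.6.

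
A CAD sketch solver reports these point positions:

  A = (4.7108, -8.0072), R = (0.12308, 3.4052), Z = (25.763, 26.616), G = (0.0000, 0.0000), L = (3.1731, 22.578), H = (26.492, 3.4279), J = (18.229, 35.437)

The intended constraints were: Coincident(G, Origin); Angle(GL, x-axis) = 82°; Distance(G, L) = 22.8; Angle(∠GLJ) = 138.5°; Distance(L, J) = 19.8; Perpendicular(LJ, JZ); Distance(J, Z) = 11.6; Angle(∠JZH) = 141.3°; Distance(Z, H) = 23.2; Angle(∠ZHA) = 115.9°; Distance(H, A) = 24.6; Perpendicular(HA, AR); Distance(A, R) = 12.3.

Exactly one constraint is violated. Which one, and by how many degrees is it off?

Perpendicular(HA, AR) — off by 5.80°.

G = (0.00, 0.00) ✓; GL at 82.00° ✓; |GL| = 22.80 ✓; ∠GLJ = 138.5° ✓; |LJ| = 19.80 ✓; ∠(LJ, JZ) = 90.00° ✓; |JZ| = 11.60 ✓; ∠JZH = 141.3° ✓; |ZH| = 23.20 ✓; ∠ZHA = 115.9° ✓; |HA| = 24.60 ✓; ∠(HA, AR) = 95.80° ✗; |AR| = 12.30 ✓.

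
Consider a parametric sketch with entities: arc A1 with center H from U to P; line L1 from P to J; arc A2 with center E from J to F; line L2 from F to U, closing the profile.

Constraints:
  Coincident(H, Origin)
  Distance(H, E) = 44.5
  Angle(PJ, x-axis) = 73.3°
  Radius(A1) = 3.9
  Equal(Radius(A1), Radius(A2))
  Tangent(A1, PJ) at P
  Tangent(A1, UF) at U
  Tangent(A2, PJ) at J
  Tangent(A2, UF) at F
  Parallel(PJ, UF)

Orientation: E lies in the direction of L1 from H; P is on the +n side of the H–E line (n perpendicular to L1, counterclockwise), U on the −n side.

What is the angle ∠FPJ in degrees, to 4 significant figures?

9.942°

The slot axis is L1's direction at 73.3°, so u = (cos 73.3°, sin 73.3°) = (0.2874, 0.9578) and n = (−sin 73.3°, cos 73.3°) = (-0.9578, 0.2874). H is at the origin and E lies 44.5 along u from H, so E = 44.5·u = (12.79, 42.62). Tangency of A1 to both parallel lines with radius 3.9 puts P and U at H ± 3.9·n: P = (-3.736, 1.121), U = (3.736, -1.121). Equal radii place J and F the same way about E: J = E + 3.9·n = (9.052, 43.74), F = E − 3.9·n = (16.52, 41.50). Then cos ∠FPJ = PF·PJ / (|PF||PJ|), giving 9.942°.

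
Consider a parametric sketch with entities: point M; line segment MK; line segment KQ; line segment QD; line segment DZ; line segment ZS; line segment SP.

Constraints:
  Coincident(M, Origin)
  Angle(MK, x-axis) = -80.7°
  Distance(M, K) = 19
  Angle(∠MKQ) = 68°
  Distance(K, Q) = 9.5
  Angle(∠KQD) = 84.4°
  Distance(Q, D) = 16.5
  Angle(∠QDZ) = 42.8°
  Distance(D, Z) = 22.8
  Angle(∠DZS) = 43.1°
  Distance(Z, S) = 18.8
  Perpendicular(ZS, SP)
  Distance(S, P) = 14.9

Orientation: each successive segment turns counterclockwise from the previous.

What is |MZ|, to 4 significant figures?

23.32

M is at the origin; MK runs at -80.7° with length 19.0, so K = (3.070, -18.75). ∠MKQ = 68.0° gives KQ at 31.30° from the x-axis; with |KQ| = 9.5, Q = (11.19, -13.81). ∠KQD = 84.4° gives QD at 126.9° from the x-axis; with |QD| = 16.5, D = (1.281, -0.6200). ∠QDZ = 42.8° gives DZ at -95.90° from the x-axis; with |DZ| = 22.8, Z = (-1.063, -23.30). Then |MZ| = |Z − M| = 23.32.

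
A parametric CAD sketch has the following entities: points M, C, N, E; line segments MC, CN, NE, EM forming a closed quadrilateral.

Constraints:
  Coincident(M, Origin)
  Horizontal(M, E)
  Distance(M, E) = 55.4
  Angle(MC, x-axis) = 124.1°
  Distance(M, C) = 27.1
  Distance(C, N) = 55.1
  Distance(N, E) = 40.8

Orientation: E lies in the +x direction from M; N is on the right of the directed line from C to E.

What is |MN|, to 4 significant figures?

28.24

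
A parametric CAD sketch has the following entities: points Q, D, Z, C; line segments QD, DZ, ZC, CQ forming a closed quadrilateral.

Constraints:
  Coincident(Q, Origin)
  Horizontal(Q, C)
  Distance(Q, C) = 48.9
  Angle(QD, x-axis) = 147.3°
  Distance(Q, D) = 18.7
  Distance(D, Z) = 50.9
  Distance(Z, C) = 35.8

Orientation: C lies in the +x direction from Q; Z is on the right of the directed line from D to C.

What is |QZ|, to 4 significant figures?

32.57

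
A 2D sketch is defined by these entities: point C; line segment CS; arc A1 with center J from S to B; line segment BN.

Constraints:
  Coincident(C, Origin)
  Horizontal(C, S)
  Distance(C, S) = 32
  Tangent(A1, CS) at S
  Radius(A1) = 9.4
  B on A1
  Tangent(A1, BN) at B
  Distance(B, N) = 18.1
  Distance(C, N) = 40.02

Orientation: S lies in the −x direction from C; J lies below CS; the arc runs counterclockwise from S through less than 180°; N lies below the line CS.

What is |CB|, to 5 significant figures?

42.094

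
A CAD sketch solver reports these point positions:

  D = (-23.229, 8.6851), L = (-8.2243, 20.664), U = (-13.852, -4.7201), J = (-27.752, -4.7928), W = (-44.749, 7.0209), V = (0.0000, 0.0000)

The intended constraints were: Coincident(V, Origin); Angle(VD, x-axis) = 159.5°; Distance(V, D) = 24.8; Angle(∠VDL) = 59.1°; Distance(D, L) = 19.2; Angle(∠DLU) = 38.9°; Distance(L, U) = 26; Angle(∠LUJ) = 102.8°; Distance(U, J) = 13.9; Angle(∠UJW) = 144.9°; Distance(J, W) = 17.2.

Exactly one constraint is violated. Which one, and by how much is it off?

Distance(J, W) = 17.2 — off by 3.50.

V = (0.00, 0.00) ✓; VD at 159.5° ✓; |VD| = 24.80 ✓; ∠VDL = 59.10° ✓; |DL| = 19.20 ✓; ∠DLU = 38.90° ✓; |LU| = 26.00 ✓; ∠LUJ = 102.8° ✓; |UJ| = 13.90 ✓; ∠UJW = 144.9° ✓; |JW| = 20.70 ✗.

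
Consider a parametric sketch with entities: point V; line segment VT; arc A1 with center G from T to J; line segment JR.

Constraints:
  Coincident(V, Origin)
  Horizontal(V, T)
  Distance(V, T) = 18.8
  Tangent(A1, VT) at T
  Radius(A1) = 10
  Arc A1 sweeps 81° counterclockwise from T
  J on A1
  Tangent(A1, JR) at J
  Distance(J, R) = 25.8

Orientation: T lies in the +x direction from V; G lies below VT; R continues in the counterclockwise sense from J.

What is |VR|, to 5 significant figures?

34.268

V is at the origin; VT is horizontal with |VT| = 18.8 and T on the +x side, so T = (18.800, 0.0000). Since A1 is tangent to VT there, GT ⟂ VT, so G = T + (0, -10) = (18.800, -10.000). On A1, T sits at bearing 90° from G; an 81° counterclockwise sweep puts J at bearing 171°, so J = G + 10.0·(cos 171°, sin 171°) = (8.9231, -8.4357). Tangency of A1 to JR means the radius GJ is perpendicular to JR, so JR runs along (−sin 171°, cos 171°); with |JR| = 25.8, R = (4.8871, -33.918). Then |VR| = |R − V| = 34.268.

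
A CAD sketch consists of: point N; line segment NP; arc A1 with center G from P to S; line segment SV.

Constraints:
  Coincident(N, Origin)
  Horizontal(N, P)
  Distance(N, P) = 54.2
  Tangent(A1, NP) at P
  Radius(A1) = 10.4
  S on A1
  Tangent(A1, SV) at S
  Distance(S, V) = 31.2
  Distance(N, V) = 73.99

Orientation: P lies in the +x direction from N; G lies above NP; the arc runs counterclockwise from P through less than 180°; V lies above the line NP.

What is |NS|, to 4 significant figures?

65.57

N is at the origin; N and P share the same y with |NP| = 54.2 and P on the +x side, so P = (54.20, 0.000). A1 meets NP tangentially, so GP is at right angles to NP, so G = P + (0, 10.4) = (54.20, 10.40). Since GS ⟂ SV (tangency), |GV| = √(10.4² + 31.2²) = 32.89 regardless of where S sits on A1. So V lies on both circle(N, 73.99) and circle(G, 32.89); the above-NP intersection is V = (60.43, 42.69). S is the foot of the tangent from V: S = (64.51, 11.76).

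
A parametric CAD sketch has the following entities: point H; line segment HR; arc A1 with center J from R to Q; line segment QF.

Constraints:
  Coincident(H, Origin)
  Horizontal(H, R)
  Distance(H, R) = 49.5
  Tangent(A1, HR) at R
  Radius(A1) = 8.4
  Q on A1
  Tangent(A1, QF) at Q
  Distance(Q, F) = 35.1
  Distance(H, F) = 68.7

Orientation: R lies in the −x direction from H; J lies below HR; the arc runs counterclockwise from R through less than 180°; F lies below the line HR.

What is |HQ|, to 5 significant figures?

58.607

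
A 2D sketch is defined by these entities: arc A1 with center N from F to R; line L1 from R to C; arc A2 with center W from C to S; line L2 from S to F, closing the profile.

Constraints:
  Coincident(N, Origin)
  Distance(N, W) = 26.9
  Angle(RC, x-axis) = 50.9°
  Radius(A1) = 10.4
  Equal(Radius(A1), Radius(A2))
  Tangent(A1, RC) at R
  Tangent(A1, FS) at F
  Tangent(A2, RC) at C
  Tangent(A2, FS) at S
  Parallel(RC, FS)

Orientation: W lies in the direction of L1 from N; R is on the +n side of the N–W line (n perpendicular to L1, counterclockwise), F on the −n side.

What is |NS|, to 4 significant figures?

28.84

The slot axis is L1's direction at 50.9°, so u = (cos 50.9°, sin 50.9°) = (0.6307, 0.7760) and n = (−sin 50.9°, cos 50.9°) = (-0.7760, 0.6307). N is at the origin and W lies 26.9 along u from N, so W = 26.9·u = (16.97, 20.88). Tangency of A1 to both parallel lines with radius 10.4 puts R and F at N ± 10.4·n: R = (-8.071, 6.559), F = (8.071, -6.559). Equal radii place C and S the same way about W: C = W + 10.4·n = (8.894, 27.43), S = W − 10.4·n = (25.04, 14.32). Then |NS| = |S − N| = 28.84.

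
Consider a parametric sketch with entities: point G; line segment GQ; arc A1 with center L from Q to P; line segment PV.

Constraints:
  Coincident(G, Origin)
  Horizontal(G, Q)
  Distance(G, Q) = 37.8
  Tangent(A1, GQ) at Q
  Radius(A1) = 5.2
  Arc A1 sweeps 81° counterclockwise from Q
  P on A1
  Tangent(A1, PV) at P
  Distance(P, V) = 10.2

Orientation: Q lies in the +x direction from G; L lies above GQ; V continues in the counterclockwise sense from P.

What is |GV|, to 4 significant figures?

46.82

On A1, Q sits at bearing -90° from L; an 81° counterclockwise sweep puts P at bearing -9°, so P = L + 5.2·(cos -9°, sin -9°) = (42.94, 4.387). Since A1 is tangent to PV there, LP ⟂ PV, so PV runs along (−sin -9°, cos -9°); with |PV| = 10.2, V = (44.53, 14.46). Then |GV| = |V − G| = 46.82.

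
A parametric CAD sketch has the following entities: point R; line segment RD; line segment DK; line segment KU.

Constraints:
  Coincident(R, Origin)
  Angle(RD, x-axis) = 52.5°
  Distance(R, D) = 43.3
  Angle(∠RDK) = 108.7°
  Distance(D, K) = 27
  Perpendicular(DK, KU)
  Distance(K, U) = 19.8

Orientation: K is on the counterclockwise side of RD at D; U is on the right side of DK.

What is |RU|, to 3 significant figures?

73.3

R is at the origin; RD runs at 52.5° with length 43.3, so D = 43.3·(cos 52.5°, sin 52.5°) = (26.4, 34.4). ∠RDK = 108.7°, so DK runs at 52.5° + (180° − 108.7°) = 124° from the x-axis; with |DK| = 27.0, K = D + 27.0·(cos 124°, sin 124°) = (11.3, 56.8). The perpendicularity gives KU at right angles to DK; with |KU| = 19.8 on the right of DK, U = K + 19.8·(0.831, 0.556) = (27.8, 67.8). Then |RU| = |U − R| = 73.3.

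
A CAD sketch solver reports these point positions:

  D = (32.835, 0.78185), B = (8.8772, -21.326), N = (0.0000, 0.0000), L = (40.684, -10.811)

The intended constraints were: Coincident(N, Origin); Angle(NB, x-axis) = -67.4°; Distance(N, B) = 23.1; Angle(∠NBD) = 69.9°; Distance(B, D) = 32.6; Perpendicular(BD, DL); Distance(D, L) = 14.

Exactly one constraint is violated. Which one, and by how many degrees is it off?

Perpendicular(BD, DL) — off by 8.60°.

N = (0.00, 0.00) ✓; NB at -67.40° ✓; |NB| = 23.10 ✓; ∠NBD = 69.90° ✓; |BD| = 32.60 ✓; ∠(BD, DL) = 98.60° ✗; |DL| = 14.00 ✓.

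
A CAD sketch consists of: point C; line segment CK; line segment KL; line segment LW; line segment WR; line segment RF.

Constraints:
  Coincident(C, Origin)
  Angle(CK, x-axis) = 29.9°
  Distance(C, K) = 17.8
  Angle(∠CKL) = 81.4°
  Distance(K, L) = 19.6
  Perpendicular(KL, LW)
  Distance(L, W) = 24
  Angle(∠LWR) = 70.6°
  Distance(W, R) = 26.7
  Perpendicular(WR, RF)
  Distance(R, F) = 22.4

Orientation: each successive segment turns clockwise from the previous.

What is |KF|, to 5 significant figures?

6.2776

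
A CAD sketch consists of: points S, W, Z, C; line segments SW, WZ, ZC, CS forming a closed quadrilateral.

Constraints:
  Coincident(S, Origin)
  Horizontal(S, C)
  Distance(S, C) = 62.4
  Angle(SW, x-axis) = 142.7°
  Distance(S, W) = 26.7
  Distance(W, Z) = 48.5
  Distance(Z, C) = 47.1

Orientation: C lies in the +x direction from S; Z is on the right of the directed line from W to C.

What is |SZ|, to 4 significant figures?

21.80

Checks: |WZ| = 48.50 ✓; |ZC| = 47.10 ✓.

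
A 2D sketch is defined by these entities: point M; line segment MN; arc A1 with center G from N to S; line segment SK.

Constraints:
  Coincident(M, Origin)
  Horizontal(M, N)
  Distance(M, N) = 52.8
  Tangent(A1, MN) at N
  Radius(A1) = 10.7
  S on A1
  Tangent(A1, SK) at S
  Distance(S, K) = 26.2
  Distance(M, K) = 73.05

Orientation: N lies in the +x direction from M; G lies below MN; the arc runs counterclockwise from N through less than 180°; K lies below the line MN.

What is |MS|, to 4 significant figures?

48.47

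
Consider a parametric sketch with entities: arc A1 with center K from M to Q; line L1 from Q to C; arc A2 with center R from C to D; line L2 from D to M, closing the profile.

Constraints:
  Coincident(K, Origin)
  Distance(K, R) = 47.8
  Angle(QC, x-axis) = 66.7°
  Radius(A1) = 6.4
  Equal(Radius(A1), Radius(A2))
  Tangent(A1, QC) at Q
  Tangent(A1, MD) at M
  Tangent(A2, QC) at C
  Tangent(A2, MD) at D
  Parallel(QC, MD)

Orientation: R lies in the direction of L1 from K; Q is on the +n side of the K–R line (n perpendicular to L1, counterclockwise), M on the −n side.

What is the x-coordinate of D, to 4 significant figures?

24.79

The slot axis is L1's direction at 66.7°, so u = (cos 66.7°, sin 66.7°) = (0.3955, 0.9184) and n = (−sin 66.7°, cos 66.7°) = (-0.9184, 0.3955). K is at the origin and R lies 47.8 along u from K, so R = 47.8·u = (18.91, 43.90). Tangency of A1 to both parallel lines with radius 6.4 puts Q and M at K ± 6.4·n: Q = (-5.878, 2.531), M = (5.878, -2.531). Equal radii place C and D the same way about R: C = R + 6.4·n = (13.03, 46.43), D = R − 6.4·n = (24.79, 41.37). So D.x = 24.79.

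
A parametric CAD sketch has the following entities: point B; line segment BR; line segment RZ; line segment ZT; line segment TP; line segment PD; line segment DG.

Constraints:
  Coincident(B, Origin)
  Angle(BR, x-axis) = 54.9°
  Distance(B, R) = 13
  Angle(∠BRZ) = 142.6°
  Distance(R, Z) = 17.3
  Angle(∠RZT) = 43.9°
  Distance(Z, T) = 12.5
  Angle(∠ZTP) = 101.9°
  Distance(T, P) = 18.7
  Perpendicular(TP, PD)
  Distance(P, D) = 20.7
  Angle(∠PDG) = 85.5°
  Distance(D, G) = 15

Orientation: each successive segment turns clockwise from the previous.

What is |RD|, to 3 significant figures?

19.5

∠ZTP = 101.9° gives TP at 163° from the x-axis; with |TP| = 18.7, P = (0.0794, 10.2). TP is perpendicular to PD, so PD runs at 73.3°; with |PD| = 20.7, D = (6.03, 30.1). Then |RD| = |D − R| = 19.5.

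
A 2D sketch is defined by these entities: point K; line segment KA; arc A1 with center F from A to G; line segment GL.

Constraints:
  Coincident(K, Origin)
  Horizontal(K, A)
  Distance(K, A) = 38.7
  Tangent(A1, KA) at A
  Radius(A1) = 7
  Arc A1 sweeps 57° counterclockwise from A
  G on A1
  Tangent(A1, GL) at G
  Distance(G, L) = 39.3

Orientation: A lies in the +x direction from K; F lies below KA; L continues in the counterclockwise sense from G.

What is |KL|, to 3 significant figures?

37.9

K is at the origin; K and A share the same y with |KA| = 38.7 and A on the +x side, so A = (38.7, 0.00). Tangency of A1 to KA means the radius FA is perpendicular to KA, so F = A + (0, -7) = (38.7, -7.00). On A1, A sits at bearing 90° from F; a 57° counterclockwise sweep puts G at bearing 147°, so G = F + 7.0·(cos 147°, sin 147°) = (32.8, -3.19). The tangent condition forces FG to be normal to GL, so GL runs along (−sin 147°, cos 147°); with |GL| = 39.3, L = (11.4, -36.1). Then |KL| = |L − K| = 37.9.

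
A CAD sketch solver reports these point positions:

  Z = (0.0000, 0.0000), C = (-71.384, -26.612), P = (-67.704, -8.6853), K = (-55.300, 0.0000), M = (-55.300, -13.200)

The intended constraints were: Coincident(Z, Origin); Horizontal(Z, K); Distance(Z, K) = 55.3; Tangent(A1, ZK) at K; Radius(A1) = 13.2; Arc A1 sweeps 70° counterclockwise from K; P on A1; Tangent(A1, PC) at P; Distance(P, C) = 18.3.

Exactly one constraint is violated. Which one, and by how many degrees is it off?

Tangent(A1, PC) at P — off by 8.40°.

Z = (0.00, 0.00) ✓; Z.y = 0.00, K.y = 0.00 ✓; |ZK| = 55.30 ✓; ∠(MK, KZ) = 90.00° ✓; |MK| = 13.20 ✓; bearing(M→P) − bearing(M→K) = 70.00° ✓; |MP| = 13.20 ✓; ∠(MP, PC) = 81.60° ✗; |PC| = 18.30 ✓.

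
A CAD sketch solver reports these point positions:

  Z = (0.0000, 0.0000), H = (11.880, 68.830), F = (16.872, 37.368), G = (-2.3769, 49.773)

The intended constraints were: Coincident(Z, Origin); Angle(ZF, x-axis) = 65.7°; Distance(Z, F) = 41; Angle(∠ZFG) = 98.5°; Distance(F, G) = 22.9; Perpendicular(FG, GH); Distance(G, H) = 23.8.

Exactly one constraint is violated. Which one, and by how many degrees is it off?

Perpendicular(FG, GH) — off by 4.00°.

Z = (0.00, 0.00) ✓; ZF at 65.70° ✓; |ZF| = 41.00 ✓; ∠ZFG = 98.50° ✓; |FG| = 22.90 ✓; ∠(FG, GH) = 94.00° ✗; |GH| = 23.80 ✓.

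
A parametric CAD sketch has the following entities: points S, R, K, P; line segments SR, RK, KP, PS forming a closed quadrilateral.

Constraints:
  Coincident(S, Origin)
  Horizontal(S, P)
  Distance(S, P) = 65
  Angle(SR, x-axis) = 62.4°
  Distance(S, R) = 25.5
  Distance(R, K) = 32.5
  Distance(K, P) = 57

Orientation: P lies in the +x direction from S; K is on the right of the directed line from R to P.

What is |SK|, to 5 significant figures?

13.174

Checks: |RK| = 32.50 ✓; |KP| = 57.00 ✓.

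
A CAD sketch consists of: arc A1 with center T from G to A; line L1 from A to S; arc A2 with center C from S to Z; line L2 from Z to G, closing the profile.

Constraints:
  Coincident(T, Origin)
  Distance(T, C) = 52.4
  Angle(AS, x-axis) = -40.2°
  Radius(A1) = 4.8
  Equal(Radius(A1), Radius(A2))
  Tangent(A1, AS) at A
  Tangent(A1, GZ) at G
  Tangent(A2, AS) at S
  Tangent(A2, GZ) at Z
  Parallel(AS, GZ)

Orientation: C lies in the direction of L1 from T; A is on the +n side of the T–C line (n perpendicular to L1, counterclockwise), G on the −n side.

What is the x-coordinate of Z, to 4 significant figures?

36.92

The slot axis is L1's direction at -40.2°, so u = (cos -40.2°, sin -40.2°) = (0.7638, -0.6455) and n = (−sin -40.2°, cos -40.2°) = (0.6455, 0.7638). T is at the origin and C lies 52.4 along u from T, so C = 52.4·u = (40.02, -33.82). Tangency of A1 to both parallel lines with radius 4.8 puts A and G at T ± 4.8·n: A = (3.098, 3.666), G = (-3.098, -3.666). Equal radii place S and Z the same way about C: S = C + 4.8·n = (43.12, -30.16), Z = C − 4.8·n = (36.92, -37.49). So Z.x = 36.92.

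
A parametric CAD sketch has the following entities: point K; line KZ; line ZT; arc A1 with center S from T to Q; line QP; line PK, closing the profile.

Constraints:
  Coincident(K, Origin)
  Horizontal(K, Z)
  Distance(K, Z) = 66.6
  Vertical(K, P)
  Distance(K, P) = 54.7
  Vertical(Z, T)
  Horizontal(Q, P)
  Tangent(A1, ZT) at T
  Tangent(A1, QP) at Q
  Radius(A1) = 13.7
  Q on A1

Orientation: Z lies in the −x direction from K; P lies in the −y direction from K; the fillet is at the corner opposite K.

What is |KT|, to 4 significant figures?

78.21

K is at the origin; K and Z share the same y with |KZ| = 66.6 and Z on the −x side, so Z = (-66.60, 0.000). K and P share the same x with |KP| = 54.7 and P on the −y side, so P = (0.000, -54.70). The virtual corner opposite K is at (-66.60, -54.70). Tangency of A1 to ZT means the radius ST is perpendicular to ZT and the tangent condition forces SQ to be normal to QP, with radius 13.7, so the center S sits 13.7 in from both sides at S = (-52.90, -41.00). That places the tangent points at T = (-66.60, -41.00) on ZT and Q = (-52.90, -54.70) on QP. Then |KT| = |T − K| = 78.21.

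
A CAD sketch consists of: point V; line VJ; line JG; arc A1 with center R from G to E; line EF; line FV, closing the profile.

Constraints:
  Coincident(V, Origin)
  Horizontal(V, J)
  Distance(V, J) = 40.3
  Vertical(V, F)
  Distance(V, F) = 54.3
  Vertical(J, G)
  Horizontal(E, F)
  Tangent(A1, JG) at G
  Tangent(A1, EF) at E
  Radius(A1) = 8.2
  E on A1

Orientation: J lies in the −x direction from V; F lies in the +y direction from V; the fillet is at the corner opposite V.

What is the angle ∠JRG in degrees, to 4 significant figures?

79.91°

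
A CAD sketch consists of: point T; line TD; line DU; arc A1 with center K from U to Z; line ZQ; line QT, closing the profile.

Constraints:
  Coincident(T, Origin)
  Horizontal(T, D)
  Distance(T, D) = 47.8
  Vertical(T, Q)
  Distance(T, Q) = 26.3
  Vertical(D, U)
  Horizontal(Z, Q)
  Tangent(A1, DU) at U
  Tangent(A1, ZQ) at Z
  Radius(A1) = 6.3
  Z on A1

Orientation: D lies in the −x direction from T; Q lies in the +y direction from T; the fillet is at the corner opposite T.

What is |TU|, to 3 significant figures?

51.8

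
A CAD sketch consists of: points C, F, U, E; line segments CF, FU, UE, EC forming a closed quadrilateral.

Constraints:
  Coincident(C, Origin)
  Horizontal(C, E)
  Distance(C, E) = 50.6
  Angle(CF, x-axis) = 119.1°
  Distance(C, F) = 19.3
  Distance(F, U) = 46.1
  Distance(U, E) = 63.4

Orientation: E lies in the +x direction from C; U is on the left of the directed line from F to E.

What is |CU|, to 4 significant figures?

56.99

Checks: |FU| = 46.10 ✓; |UE| = 63.40 ✓.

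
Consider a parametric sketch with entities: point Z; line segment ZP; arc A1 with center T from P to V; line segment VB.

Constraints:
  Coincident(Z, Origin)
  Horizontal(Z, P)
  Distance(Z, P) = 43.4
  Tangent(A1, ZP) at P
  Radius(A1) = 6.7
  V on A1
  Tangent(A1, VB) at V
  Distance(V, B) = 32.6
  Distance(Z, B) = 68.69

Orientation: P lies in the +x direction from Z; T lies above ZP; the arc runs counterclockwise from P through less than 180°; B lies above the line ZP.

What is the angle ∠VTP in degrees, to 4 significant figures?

75.25°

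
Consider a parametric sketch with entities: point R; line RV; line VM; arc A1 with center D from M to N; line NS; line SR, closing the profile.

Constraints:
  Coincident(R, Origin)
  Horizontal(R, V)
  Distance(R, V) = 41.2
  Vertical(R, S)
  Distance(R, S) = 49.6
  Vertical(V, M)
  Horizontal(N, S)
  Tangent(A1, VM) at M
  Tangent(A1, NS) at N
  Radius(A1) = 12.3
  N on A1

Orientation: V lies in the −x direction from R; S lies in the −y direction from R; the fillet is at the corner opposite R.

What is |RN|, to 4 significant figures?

57.41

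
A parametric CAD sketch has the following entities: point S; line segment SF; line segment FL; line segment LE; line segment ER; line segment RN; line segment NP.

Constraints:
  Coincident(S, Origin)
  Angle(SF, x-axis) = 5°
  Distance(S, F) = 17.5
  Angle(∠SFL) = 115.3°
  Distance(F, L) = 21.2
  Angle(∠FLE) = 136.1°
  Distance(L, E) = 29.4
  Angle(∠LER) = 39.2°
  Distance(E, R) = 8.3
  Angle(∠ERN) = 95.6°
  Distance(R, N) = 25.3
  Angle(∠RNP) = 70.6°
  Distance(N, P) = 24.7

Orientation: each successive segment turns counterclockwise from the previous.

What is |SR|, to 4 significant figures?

41.77

S is at the origin; SF runs at 5.0° with length 17.5, so F = (17.43, 1.525). ∠SFL = 115.3° gives FL at 69.70° from the x-axis; with |FL| = 21.2, L = (24.79, 21.41). ∠FLE = 136.1° gives LE at 113.6° from the x-axis; with |LE| = 29.4, E = (13.02, 48.35). ∠LER = 39.2° gives ER at -105.6° from the x-axis; with |ER| = 8.3, R = (10.79, 40.36). Then |SR| = |R − S| = 41.77.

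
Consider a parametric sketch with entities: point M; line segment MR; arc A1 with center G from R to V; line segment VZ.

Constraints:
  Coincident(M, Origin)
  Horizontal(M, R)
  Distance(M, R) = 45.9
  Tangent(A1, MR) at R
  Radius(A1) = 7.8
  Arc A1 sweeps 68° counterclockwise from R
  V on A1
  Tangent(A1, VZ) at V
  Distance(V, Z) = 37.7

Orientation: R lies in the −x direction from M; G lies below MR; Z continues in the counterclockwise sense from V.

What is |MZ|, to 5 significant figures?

78.166

On A1, R sits at bearing 90° from G; a 68° counterclockwise sweep puts V at bearing 158°, so V = G + 7.8·(cos 158°, sin 158°) = (-53.132, -4.8781). A1 meets VZ tangentially, so GV is at right angles to VZ, so VZ runs along (−sin 158°, cos 158°); with |VZ| = 37.7, Z = (-67.255, -39.833). Then |MZ| = |Z − M| = 78.166.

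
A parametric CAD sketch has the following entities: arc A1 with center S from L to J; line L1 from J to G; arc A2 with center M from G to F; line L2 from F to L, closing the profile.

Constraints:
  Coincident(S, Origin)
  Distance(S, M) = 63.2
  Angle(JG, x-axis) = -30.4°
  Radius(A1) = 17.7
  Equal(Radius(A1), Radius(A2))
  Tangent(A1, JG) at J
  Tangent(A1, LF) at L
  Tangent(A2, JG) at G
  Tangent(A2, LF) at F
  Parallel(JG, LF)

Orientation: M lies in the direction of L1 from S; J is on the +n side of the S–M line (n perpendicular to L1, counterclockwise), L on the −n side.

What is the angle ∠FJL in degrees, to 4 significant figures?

60.75°

Tangency of A1 to both parallel lines with radius 17.7 puts J and L at S ± 17.7·n: J = (8.957, 15.27), L = (-8.957, -15.27). Equal radii place G and F the same way about M: G = M + 17.7·n = (63.47, -16.71), F = M − 17.7·n = (45.55, -47.25). Then cos ∠FJL = JF·JL / (|JF||JL|), giving 60.75°.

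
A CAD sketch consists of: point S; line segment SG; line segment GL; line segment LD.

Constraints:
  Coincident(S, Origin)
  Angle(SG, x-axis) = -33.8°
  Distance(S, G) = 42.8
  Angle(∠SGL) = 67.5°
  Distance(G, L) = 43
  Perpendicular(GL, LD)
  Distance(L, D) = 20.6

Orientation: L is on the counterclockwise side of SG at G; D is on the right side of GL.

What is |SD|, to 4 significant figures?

65.77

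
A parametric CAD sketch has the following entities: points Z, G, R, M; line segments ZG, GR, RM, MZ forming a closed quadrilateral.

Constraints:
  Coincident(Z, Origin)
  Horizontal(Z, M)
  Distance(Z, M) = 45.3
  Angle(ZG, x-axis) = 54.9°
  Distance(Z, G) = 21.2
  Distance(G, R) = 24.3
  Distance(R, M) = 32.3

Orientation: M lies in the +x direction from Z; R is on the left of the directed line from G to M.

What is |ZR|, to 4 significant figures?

44.52

Z is at the origin; Z and M share the same y with |ZM| = 45.3 and M in +x, so M = (45.3, 0). ZG runs at 54.9° with |ZG| = 21.2, so G = (12.19, 17.34). R is determined by |GR| = 24.3 and |RM| = 32.3 together: it lies at the intersection of circle(G, 24.3) and circle(M, 32.3). With |GM| = 37.38, the foot of the radical line on GM is 12.63 from G and the perpendicular offset is √(24.3² − 12.63²) = 20.76. Taking the left-of-GM solution: R = (33.01, 29.87).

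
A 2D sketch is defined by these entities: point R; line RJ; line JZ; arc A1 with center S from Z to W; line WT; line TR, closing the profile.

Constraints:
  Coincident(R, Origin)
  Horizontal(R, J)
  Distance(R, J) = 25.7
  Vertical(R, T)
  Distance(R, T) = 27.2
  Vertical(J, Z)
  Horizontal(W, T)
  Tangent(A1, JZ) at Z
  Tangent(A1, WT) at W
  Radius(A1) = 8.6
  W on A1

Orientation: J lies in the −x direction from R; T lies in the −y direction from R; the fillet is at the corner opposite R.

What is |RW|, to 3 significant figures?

32.1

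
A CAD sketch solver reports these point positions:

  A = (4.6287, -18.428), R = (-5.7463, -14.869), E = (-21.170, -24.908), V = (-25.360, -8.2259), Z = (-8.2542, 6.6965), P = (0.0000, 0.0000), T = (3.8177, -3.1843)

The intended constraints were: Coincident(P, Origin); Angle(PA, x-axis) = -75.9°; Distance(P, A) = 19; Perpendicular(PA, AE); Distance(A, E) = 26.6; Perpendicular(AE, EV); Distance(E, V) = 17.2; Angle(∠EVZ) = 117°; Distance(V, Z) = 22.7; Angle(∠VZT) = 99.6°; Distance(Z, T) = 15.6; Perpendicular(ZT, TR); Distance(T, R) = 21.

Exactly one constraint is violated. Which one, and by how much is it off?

Distance(T, R) = 21 — off by 5.90.

P = (0.00, 0.00) ✓; PA at -75.90° ✓; |PA| = 19.00 ✓; ∠(PA, AE) = 90.00° ✓; |AE| = 26.60 ✓; ∠(AE, EV) = 90.00° ✓; |EV| = 17.20 ✓; ∠EVZ = 117.0° ✓; |VZ| = 22.70 ✓; ∠VZT = 99.60° ✓; |ZT| = 15.60 ✓; ∠(ZT, TR) = 90.00° ✓; |TR| = 15.10 ✗.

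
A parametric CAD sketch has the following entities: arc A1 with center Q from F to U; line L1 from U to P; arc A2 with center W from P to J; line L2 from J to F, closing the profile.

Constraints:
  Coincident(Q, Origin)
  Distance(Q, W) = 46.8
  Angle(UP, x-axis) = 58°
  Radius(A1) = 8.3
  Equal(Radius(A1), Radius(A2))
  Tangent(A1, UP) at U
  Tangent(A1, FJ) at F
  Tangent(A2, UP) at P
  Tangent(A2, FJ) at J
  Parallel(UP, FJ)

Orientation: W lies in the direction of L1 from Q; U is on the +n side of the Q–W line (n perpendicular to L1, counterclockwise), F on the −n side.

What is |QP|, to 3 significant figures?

47.5

The slot axis is L1's direction at 58.0°, so u = (cos 58.0°, sin 58.0°) = (0.530, 0.848) and n = (−sin 58.0°, cos 58.0°) = (-0.848, 0.530). Q is at the origin and W lies 46.8 along u from Q, so W = 46.8·u = (24.8, 39.7). Tangency of A1 to both parallel lines with radius 8.3 puts U and F at Q ± 8.3·n: U = (-7.04, 4.40), F = (7.04, -4.40). Equal radii place P and J the same way about W: P = W + 8.3·n = (17.8, 44.1), J = W − 8.3·n = (31.8, 35.3). Then |QP| = |P − Q| = 47.5.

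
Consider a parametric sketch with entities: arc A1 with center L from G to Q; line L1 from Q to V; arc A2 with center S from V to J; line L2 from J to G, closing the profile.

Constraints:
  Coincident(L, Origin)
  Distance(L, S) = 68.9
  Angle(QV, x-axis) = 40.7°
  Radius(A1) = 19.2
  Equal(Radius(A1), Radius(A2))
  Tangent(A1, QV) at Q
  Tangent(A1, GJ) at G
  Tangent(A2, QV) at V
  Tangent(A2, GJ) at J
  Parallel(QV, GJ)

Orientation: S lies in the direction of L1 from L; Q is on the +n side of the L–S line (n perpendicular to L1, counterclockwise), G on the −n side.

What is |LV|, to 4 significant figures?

71.53

The slot axis is L1's direction at 40.7°, so u = (cos 40.7°, sin 40.7°) = (0.7581, 0.6521) and n = (−sin 40.7°, cos 40.7°) = (-0.6521, 0.7581). L is at the origin and S lies 68.9 along u from L, so S = 68.9·u = (52.24, 44.93). Tangency of A1 to both parallel lines with radius 19.2 puts Q and G at L ± 19.2·n: Q = (-12.52, 14.56), G = (12.52, -14.56). Equal radii place V and J the same way about S: V = S + 19.2·n = (39.72, 59.49), J = S − 19.2·n = (64.76, 30.37). Then |LV| = |V − L| = 71.53.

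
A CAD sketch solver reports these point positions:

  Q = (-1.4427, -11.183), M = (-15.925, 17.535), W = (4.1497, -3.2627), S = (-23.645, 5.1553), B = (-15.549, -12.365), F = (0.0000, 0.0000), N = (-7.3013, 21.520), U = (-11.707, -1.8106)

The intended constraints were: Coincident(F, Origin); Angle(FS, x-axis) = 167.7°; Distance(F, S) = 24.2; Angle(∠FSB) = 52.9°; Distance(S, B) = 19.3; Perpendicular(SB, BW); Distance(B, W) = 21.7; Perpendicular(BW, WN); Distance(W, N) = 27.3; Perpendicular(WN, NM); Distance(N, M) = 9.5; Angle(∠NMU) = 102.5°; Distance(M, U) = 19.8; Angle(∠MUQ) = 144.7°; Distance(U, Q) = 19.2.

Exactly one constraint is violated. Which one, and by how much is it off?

Distance(U, Q) = 19.2 — off by 5.30.

F = (0.00, 0.00) ✓; FS at 167.7° ✓; |FS| = 24.20 ✓; ∠FSB = 52.90° ✓; |SB| = 19.30 ✓; ∠(SB, BW) = 90.00° ✓; |BW| = 21.70 ✓; ∠(BW, WN) = 90.00° ✓; |WN| = 27.30 ✓; ∠(WN, NM) = 90.00° ✓; |NM| = 9.500 ✓; ∠NMU = 102.5° ✓; |MU| = 19.80 ✓; ∠MUQ = 144.7° ✓; |UQ| = 13.90 ✗.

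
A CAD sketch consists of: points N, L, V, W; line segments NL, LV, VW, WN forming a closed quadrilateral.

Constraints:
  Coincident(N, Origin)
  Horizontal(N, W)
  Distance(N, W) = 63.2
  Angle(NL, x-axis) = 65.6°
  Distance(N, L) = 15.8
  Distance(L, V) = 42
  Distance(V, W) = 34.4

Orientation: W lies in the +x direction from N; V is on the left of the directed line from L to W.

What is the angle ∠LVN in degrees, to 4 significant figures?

11.71°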